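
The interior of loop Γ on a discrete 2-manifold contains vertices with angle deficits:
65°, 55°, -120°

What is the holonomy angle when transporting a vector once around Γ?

Holonomy = total enclosed curvature = 65° + 55° + (-120°) = 0°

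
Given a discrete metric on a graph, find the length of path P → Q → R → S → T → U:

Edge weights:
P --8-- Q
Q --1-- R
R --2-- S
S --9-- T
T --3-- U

Arc length = 8 + 1 + 2 + 9 + 3 = 23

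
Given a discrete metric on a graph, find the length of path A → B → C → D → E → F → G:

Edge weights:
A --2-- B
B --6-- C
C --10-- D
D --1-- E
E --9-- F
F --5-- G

Arc length = 2 + 6 + 10 + 1 + 9 + 5 = 33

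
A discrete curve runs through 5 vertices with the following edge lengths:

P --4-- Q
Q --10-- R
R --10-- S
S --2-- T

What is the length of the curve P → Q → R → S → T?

Arc length = 4 + 10 + 10 + 2 = 26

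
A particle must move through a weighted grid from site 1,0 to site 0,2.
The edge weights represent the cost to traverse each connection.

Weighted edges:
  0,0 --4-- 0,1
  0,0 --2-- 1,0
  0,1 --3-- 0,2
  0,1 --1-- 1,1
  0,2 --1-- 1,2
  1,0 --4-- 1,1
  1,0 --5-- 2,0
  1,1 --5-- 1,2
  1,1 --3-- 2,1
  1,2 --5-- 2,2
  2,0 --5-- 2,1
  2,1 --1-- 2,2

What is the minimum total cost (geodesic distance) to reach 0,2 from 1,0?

Shortest path: 1,0 → 1,1 → 0,1 → 0,2, total weight = 8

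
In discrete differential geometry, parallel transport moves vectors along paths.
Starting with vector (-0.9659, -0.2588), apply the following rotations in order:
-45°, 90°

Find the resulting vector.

Total rotation: (-45°) + 90° = 45°. Final vector: (-0.5000, -0.8660)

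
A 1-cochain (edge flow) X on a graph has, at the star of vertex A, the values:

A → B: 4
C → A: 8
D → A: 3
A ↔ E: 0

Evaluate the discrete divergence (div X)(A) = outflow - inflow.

Divergence = sum of outgoing flows = 4 + (-8) + (-3) + 0 = -7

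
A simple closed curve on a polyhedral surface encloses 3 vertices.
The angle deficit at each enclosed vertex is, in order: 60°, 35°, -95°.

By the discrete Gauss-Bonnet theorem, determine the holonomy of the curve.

Holonomy = total enclosed curvature = 60° + 35° + (-95°) = 0°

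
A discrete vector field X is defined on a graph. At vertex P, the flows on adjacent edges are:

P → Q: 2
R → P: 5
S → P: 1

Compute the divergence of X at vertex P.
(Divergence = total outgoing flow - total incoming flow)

Divergence = sum of outgoing flows = 2 + (-5) + (-1) = -4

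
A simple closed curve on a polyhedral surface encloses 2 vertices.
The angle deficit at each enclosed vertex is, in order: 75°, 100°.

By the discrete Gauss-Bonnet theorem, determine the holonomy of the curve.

Holonomy = total enclosed curvature = 75° + 100° = 175°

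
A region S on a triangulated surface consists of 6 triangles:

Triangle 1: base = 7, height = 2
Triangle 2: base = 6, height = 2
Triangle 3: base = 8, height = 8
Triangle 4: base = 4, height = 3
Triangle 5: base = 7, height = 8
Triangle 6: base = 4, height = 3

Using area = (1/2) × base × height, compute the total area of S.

(1/2)×7×2 + (1/2)×6×2 + (1/2)×8×8 + (1/2)×4×3 + (1/2)×7×8 + (1/2)×4×3 = 85.0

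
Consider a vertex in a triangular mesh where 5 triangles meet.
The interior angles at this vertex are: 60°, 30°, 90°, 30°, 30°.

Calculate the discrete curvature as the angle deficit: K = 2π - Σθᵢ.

Sum of angles = 240°. K = 360° - 240° = 120°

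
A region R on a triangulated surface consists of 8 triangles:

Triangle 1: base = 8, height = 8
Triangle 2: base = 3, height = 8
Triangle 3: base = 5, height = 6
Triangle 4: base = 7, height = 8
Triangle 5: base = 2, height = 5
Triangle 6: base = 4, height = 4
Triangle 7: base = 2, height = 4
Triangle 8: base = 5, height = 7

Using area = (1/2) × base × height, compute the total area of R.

(1/2)×8×8 + (1/2)×3×8 + (1/2)×5×6 + (1/2)×7×8 + (1/2)×2×5 + (1/2)×4×4 + (1/2)×2×4 + (1/2)×5×7 = 121.5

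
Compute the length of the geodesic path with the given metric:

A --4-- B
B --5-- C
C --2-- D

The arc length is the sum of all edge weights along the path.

Arc length = 4 + 5 + 2 = 11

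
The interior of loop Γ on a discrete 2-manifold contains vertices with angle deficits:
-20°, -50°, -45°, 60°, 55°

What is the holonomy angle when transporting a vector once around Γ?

Holonomy = total enclosed curvature = (-20°) + (-50°) + (-45°) + 60° + 55° = 0°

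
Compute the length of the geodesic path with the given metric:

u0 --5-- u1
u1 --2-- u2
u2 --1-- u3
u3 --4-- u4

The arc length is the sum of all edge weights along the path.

Arc length = 5 + 2 + 1 + 4 = 12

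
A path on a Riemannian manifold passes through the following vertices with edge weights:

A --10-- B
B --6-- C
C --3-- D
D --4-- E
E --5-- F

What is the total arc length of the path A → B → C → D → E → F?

Arc length = 10 + 6 + 3 + 4 + 5 = 28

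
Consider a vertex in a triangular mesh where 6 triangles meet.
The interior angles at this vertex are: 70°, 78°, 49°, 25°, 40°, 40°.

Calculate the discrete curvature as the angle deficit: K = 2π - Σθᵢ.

Sum of angles = 302°. K = 360° - 302° = 58° = 29π/90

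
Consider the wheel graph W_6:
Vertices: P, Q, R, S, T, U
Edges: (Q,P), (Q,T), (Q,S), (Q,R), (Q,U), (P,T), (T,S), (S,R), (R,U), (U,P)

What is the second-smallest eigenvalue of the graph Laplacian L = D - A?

The wheel W_6 is the join K_1 ∨ C_5 (a hub joined to every vertex of a cycle of length 5). For a join G ∨ H (G on p vertices, H on q vertices) the Laplacian spectrum is 0, p+q, the eigenvalues of L(G) other than one 0 each shifted by +q, and the eigenvalues of L(H) other than one 0 each shifted by +p. With G = K_1 (p = 1, nothing left after dropping its 0) and H = C_5 (q = 5, eigenvalues 2 − 2cos(2πk/5), k = 0, …, 4; drop k = 0), the spectrum of W_6 is 0, 6, and 1 + (2 − 2cos(2πk/5)) = 3 − 2cos(2πk/5) for k = 1, …, 4:
k=1: 3 − 2cos(2π/5) = 2.382; k=2: 3 − 2cos(4π/5) = 4.618; k=3: 3 − 2cos(6π/5) = 4.618; k=4: 3 − 2cos(8π/5) = 2.382.
Laplacian eigenvalues: [0.0, 2.382, 2.382, 4.618, 4.618, 6.0]. Algebraic connectivity (smallest non-zero eigenvalue) = 2.382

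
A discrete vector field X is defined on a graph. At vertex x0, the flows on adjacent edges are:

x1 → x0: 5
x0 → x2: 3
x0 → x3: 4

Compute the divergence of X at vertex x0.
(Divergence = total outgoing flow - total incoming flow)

Divergence = sum of outgoing flows = (-5) + 3 + 4 = 2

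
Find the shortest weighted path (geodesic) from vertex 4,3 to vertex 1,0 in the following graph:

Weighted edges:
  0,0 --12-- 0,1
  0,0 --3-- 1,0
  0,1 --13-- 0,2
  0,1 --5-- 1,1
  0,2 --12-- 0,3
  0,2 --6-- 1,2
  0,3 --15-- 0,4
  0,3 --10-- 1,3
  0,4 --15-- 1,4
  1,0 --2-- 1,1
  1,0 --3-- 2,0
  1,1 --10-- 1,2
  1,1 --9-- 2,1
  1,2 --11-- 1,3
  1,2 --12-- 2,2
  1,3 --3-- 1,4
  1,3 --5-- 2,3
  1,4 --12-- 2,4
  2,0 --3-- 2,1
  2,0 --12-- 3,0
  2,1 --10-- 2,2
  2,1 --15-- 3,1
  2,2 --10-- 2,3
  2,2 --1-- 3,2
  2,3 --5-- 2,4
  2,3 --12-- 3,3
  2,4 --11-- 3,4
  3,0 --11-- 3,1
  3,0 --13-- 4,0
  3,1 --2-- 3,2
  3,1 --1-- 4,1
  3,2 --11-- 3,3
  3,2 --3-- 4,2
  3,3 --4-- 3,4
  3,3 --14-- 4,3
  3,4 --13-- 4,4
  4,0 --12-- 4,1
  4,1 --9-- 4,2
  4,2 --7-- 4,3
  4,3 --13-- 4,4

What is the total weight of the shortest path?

Shortest path: 4,3 → 4,2 → 3,2 → 2,2 → 2,1 → 2,0 → 1,0, total weight = 27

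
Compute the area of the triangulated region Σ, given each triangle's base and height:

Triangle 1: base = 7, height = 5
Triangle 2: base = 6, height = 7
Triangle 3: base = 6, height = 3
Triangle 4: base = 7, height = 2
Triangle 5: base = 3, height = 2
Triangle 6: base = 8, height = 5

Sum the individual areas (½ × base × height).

(1/2)×7×5 + (1/2)×6×7 + (1/2)×6×3 + (1/2)×7×2 + (1/2)×3×2 + (1/2)×8×5 = 77.5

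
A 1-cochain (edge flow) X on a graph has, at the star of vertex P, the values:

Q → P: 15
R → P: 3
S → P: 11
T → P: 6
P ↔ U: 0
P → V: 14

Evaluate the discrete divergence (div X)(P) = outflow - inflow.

Divergence = sum of outgoing flows = (-15) + (-3) + (-11) + (-6) + 0 + 14 = -21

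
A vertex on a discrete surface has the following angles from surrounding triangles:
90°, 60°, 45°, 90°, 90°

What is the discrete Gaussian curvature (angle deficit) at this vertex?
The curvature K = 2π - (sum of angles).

Sum of angles = 375°. K = 360° - 375° = -15°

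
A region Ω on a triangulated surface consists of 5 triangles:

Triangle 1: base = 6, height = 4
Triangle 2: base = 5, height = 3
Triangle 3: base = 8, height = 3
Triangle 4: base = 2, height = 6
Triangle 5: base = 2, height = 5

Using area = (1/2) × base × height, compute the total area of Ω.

(1/2)×6×4 + (1/2)×5×3 + (1/2)×8×3 + (1/2)×2×6 + (1/2)×2×5 = 42.5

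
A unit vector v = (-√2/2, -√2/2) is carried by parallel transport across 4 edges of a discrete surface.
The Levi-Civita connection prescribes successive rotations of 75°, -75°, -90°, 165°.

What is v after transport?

Total rotation: 75° + (-75°) + (-90°) + 165° = 75°. Final vector: (0.5000, -0.8660)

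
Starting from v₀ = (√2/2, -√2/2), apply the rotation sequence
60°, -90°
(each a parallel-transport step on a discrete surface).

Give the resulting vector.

Total rotation: 60° + (-90°) = -30°. Final vector: (0.2588, -0.9659)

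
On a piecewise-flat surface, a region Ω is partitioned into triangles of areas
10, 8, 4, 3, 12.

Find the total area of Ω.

10 + 8 + 4 + 3 + 12 = 37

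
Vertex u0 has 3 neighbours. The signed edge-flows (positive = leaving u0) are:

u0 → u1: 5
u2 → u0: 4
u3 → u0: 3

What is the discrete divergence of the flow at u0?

Divergence = sum of outgoing flows = 5 + (-4) + (-3) = -2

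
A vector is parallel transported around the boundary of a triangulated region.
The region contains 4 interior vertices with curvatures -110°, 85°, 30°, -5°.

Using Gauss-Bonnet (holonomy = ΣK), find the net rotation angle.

Holonomy = total enclosed curvature = (-110°) + 85° + 30° + (-5°) = 0°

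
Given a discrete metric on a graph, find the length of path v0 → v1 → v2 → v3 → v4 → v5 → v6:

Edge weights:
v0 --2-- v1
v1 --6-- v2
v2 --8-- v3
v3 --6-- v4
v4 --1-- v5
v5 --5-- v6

Arc length = 2 + 6 + 8 + 6 + 1 + 5 = 28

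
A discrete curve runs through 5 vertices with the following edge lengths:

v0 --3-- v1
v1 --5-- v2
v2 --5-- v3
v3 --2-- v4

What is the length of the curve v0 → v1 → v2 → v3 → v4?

Arc length = 3 + 5 + 5 + 2 = 15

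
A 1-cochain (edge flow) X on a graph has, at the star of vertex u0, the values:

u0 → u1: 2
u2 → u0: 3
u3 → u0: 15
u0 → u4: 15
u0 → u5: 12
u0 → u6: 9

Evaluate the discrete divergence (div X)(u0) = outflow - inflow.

Divergence = sum of outgoing flows = 2 + (-3) + (-15) + 15 + 12 + 9 = 20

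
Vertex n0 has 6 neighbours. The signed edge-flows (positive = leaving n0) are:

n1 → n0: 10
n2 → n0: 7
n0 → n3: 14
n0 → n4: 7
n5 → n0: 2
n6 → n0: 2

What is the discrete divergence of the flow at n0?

Divergence = sum of outgoing flows = (-10) + (-7) + 14 + 7 + (-2) + (-2) = 0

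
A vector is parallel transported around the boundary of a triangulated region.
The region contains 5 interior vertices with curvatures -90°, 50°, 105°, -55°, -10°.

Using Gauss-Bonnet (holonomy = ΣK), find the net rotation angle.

Holonomy = total enclosed curvature = (-90°) + 50° + 105° + (-55°) + (-10°) = 0°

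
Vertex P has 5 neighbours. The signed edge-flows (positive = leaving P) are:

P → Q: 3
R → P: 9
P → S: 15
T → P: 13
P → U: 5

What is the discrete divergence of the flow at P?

Divergence = sum of outgoing flows = 3 + (-9) + 15 + (-13) + 5 = 1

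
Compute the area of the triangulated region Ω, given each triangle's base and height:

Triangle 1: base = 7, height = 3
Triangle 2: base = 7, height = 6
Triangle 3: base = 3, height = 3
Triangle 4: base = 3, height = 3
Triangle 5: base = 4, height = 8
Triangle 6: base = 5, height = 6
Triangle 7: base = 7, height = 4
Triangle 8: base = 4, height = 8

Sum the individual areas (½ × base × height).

(1/2)×7×3 + (1/2)×7×6 + (1/2)×3×3 + (1/2)×3×3 + (1/2)×4×8 + (1/2)×5×6 + (1/2)×7×4 + (1/2)×4×8 = 101.5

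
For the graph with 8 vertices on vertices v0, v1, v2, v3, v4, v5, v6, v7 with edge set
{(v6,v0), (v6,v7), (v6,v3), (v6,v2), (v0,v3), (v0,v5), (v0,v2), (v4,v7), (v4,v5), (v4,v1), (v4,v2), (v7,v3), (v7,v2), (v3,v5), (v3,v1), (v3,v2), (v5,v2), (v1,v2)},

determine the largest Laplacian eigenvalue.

Degrees: deg(v0) = 4, deg(v1) = 3, deg(v2) = 7, deg(v3) = 6, deg(v4) = 4, deg(v5) = 4, deg(v6) = 4, deg(v7) = 4.
L = D − A with rows/columns ordered (v0, v1, v2, v3, v4, v5, v6, v7):
  [ 4,  0, -1, -1,  0, -1, -1,  0]
  [ 0,  3, -1, -1, -1,  0,  0,  0]
  [-1, -1,  7, -1, -1, -1, -1, -1]
  [-1, -1, -1,  6,  0, -1, -1, -1]
  [ 0, -1, -1,  0,  4, -1,  0, -1]
  [-1,  0, -1, -1, -1,  4,  0,  0]
  [-1,  0, -1, -1,  0,  0,  4, -1]
  [ 0,  0, -1, -1, -1,  0, -1,  4]
Characteristic polynomial: det(λI − L) = λ(λ² − 8λ + 14)(λ² − 9λ + 19)(λ² − 11λ + 27)(λ − 8).
Roots: λ = 0; (λ² − 8λ + 14) = 0 ⇒ λ = 4 ± √2 ≈ 2.5858, 5.4142; (λ² − 9λ + 19) = 0 ⇒ λ = (9 ± √5)/2 ≈ 3.382, 5.618; (λ² − 11λ + 27) = 0 ⇒ λ = (11 ± √13)/2 ≈ 3.6972, 7.3028; (λ − 8) = 0 ⇒ λ = 8.
(Check: the roots sum (with multiplicity) to 36, matching trace L = Σdeg = 2·18 = 36.)
Laplacian eigenvalues: [0.0, 2.5858, 3.382, 3.6972, 5.4142, 5.618, 7.3028, 8.0]. Largest eigenvalue (spectral radius) = 8.0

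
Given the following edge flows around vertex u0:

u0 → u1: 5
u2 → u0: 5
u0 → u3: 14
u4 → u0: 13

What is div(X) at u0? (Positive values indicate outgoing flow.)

Divergence = sum of outgoing flows = 5 + (-5) + 14 + (-13) = 1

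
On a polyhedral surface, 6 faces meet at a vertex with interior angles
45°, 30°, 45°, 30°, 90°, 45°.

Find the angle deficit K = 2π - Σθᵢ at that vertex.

Sum of angles = 285°. K = 360° - 285° = 75° = 5π/12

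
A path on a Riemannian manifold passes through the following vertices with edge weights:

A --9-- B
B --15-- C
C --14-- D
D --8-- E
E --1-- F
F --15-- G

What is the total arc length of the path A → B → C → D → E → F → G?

Arc length = 9 + 15 + 14 + 8 + 1 + 15 = 62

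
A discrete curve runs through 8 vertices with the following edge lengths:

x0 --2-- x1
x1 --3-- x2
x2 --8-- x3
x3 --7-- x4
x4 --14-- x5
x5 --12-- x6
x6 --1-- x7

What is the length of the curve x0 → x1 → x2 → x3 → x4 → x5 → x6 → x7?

Arc length = 2 + 3 + 8 + 7 + 14 + 12 + 1 = 47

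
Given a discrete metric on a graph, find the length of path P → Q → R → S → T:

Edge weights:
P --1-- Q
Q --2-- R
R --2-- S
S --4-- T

Arc length = 1 + 2 + 2 + 4 = 9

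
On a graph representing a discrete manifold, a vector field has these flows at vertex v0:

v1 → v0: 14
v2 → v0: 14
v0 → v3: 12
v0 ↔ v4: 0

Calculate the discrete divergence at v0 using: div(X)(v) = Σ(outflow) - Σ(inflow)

Divergence = sum of outgoing flows = (-14) + (-14) + 12 + 0 = -16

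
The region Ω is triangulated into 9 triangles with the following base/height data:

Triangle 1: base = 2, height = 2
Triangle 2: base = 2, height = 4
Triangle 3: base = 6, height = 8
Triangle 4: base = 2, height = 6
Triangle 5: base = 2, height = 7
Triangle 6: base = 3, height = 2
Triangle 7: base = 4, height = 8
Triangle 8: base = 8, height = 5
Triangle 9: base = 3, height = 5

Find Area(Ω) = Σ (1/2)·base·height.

(1/2)×2×2 + (1/2)×2×4 + (1/2)×6×8 + (1/2)×2×6 + (1/2)×2×7 + (1/2)×3×2 + (1/2)×4×8 + (1/2)×8×5 + (1/2)×3×5 = 89.5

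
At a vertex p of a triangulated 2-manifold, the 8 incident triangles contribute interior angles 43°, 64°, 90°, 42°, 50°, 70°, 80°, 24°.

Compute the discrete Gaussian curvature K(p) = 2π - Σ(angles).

Sum of angles = 463°. K = 360° - 463° = -103° = -103π/180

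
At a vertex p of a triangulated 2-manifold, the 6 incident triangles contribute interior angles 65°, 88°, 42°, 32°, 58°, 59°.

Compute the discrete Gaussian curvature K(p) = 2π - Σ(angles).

Sum of angles = 344°. K = 360° - 344° = 16° = 4π/45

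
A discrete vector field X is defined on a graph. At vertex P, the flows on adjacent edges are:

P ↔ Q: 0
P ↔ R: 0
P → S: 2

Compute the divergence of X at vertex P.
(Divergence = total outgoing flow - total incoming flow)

Divergence = sum of outgoing flows = 0 + 0 + 2 = 2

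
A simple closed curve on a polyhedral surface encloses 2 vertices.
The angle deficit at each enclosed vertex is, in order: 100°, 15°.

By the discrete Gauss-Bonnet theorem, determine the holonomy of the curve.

Holonomy = total enclosed curvature = 100° + 15° = 115°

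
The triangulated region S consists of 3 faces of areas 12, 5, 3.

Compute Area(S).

12 + 5 + 3 = 20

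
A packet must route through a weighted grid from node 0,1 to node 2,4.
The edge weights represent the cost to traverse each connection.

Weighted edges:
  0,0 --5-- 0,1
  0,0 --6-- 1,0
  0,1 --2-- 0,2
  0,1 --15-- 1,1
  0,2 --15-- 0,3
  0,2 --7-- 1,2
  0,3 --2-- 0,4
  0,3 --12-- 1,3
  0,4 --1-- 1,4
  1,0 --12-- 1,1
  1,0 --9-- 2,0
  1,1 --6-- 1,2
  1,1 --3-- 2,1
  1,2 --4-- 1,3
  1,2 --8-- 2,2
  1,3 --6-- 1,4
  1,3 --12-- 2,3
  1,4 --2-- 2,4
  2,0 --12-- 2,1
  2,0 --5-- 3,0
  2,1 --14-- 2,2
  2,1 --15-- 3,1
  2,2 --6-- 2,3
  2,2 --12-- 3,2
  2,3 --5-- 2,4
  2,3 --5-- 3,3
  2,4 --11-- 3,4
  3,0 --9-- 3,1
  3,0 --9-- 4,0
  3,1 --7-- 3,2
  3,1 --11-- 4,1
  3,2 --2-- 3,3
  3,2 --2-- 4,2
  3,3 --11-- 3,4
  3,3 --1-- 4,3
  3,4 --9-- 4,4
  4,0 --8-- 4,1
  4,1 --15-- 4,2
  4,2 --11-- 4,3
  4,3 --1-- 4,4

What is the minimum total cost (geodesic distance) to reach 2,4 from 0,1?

Shortest path: 0,1 → 0,2 → 1,2 → 1,3 → 1,4 → 2,4, total weight = 21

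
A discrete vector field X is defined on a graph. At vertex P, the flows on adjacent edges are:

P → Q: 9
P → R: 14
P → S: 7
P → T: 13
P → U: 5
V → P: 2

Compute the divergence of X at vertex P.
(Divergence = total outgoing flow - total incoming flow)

Divergence = sum of outgoing flows = 9 + 14 + 7 + 13 + 5 + (-2) = 46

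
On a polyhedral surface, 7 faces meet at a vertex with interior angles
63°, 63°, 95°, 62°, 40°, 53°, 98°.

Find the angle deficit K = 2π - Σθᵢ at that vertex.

Sum of angles = 474°. K = 360° - 474° = -114° = -19π/30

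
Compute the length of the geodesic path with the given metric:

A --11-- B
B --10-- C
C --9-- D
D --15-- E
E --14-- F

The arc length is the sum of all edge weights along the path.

Arc length = 11 + 10 + 9 + 15 + 14 = 59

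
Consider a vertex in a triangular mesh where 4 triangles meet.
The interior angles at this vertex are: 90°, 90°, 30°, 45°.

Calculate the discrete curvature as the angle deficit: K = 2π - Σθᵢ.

Sum of angles = 255°. K = 360° - 255° = 105° = 7π/12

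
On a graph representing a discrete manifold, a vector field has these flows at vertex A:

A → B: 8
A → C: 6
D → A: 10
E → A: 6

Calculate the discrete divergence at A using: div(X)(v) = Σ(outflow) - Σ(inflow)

Divergence = sum of outgoing flows = 8 + 6 + (-10) + (-6) = -2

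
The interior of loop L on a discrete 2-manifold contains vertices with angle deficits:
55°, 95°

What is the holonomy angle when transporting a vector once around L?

Holonomy = total enclosed curvature = 55° + 95° = 150°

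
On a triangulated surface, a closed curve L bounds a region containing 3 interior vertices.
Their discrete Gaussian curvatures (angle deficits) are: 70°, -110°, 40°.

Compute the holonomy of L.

Holonomy = total enclosed curvature = 70° + (-110°) + 40° = 0°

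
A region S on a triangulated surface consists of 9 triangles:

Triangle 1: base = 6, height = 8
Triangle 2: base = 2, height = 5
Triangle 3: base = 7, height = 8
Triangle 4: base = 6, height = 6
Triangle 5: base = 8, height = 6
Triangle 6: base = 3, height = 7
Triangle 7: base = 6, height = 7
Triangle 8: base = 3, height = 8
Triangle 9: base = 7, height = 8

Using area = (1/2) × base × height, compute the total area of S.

(1/2)×6×8 + (1/2)×2×5 + (1/2)×7×8 + (1/2)×6×6 + (1/2)×8×6 + (1/2)×3×7 + (1/2)×6×7 + (1/2)×3×8 + (1/2)×7×8 = 170.5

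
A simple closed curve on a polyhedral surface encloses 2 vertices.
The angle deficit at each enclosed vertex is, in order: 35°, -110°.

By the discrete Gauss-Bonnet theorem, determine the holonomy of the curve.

Holonomy = total enclosed curvature = 35° + (-110°) = -75°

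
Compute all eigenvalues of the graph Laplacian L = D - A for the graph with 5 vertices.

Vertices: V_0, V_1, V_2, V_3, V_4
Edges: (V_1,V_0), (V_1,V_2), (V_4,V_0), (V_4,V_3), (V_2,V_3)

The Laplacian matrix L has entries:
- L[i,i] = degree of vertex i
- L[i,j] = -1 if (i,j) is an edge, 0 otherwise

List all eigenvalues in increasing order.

Degrees: deg(V_0) = 2, deg(V_1) = 2, deg(V_2) = 2, deg(V_3) = 2, deg(V_4) = 2.
L = D − A with rows/columns ordered (V_0, V_1, V_2, V_3, V_4):
  [ 2, -1,  0,  0, -1]
  [-1,  2, -1,  0,  0]
  [ 0, -1,  2, -1,  0]
  [ 0,  0, -1,  2, -1]
  [-1,  0,  0, -1,  2]
Characteristic polynomial: det(λI − L) = λ(λ² − 5λ + 5)².
Roots: λ = 0; (λ² − 5λ + 5) = 0 ⇒ λ = (5 ± √5)/2 ≈ 1.382, 3.618 (multiplicity 2).
(Check: the roots sum (with multiplicity) to 10, matching trace L = Σdeg = 2·5 = 10.)
Laplacian eigenvalues (increasing order): [0.0, 1.382, 1.382, 3.618, 3.618]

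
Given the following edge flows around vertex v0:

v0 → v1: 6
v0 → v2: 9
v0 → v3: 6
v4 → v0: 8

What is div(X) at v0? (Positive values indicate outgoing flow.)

Divergence = sum of outgoing flows = 6 + 9 + 6 + (-8) = 13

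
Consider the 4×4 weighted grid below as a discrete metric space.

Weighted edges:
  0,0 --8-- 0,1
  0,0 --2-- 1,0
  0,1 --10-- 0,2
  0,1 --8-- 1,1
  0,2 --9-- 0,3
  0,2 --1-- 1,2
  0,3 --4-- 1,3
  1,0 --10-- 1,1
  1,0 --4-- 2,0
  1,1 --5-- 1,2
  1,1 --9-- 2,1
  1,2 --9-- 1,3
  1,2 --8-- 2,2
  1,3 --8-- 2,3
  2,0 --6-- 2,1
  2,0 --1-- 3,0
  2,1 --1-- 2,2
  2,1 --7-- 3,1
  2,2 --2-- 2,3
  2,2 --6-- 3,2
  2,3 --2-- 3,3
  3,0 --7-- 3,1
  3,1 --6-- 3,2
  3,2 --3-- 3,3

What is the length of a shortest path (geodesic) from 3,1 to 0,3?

Shortest path: 3,1 → 2,1 → 2,2 → 2,3 → 1,3 → 0,3, total weight = 22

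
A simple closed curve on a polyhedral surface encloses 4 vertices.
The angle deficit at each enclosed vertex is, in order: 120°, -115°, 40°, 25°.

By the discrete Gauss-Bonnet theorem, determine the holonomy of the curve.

Holonomy = total enclosed curvature = 120° + (-115°) + 40° + 25° = 70°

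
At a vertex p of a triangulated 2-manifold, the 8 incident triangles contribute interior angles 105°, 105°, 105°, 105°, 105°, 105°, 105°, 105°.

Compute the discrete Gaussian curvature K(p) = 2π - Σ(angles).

Sum of angles = 840°. K = 360° - 840° = -480° = -8π/3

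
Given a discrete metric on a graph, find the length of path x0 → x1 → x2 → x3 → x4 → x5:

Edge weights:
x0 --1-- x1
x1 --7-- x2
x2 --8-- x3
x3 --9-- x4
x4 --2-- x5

Arc length = 1 + 7 + 8 + 9 + 2 = 27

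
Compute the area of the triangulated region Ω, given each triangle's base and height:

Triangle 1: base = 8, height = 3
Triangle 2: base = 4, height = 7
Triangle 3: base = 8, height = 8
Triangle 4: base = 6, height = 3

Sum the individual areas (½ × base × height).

(1/2)×8×3 + (1/2)×4×7 + (1/2)×8×8 + (1/2)×6×3 = 67.0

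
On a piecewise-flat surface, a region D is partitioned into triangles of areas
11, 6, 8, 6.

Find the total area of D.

11 + 6 + 8 + 6 = 31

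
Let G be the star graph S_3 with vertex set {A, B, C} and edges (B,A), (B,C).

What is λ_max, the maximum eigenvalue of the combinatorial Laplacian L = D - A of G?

The star S_3 is the complete bipartite graph K_{1,2} (one hub of degree 2, 2 leaves of degree 1). The Laplacian spectrum of K_{p,q} is 0, p (multiplicity q−1), q (multiplicity p−1), p+q. With p = 1, q = 2: 0 once, 1 with multiplicity 1, and 3 once. (Check: trace L = sum of degrees = 4 = 1·1 + 3.)
Laplacian eigenvalues: [0.0, 1.0, 3.0]. Largest eigenvalue (spectral radius) = 3.0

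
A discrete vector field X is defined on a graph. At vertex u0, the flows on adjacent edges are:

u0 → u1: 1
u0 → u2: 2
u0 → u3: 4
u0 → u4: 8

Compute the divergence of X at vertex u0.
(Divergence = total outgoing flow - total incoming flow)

Divergence = sum of outgoing flows = 1 + 2 + 4 + 8 = 15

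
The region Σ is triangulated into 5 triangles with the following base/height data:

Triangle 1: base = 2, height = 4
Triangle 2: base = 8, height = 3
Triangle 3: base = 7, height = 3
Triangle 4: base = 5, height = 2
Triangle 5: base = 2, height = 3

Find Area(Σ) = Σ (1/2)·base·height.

(1/2)×2×4 + (1/2)×8×3 + (1/2)×7×3 + (1/2)×5×2 + (1/2)×2×3 = 34.5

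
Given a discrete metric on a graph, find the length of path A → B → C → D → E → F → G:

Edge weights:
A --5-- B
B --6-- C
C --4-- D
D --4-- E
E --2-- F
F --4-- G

Arc length = 5 + 6 + 4 + 4 + 2 + 4 = 25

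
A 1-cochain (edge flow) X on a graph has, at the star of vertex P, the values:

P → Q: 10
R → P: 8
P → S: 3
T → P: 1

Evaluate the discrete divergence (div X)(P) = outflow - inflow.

Divergence = sum of outgoing flows = 10 + (-8) + 3 + (-1) = 4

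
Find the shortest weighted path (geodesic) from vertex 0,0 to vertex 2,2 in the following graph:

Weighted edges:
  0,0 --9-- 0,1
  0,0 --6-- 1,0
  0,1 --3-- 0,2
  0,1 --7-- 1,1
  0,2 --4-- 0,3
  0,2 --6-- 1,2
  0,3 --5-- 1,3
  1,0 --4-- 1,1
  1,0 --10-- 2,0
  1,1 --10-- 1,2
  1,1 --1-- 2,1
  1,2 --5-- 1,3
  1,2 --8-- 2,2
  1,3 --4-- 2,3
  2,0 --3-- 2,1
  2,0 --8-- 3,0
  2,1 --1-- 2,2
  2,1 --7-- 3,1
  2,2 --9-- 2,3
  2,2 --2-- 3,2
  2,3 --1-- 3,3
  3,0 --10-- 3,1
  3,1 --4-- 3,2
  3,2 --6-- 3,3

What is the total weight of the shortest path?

Shortest path: 0,0 → 1,0 → 1,1 → 2,1 → 2,2, total weight = 12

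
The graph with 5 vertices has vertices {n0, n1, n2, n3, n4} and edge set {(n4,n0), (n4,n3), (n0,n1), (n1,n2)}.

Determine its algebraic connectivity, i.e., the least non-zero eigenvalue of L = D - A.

Degrees: deg(n0) = 2, deg(n1) = 2, deg(n2) = 1, deg(n3) = 1, deg(n4) = 2.
L = D − A with rows/columns ordered (n0, n1, n2, n3, n4):
  [ 2, -1,  0,  0, -1]
  [-1,  2, -1,  0,  0]
  [ 0, -1,  1,  0,  0]
  [ 0,  0,  0,  1, -1]
  [-1,  0,  0, -1,  2]
Characteristic polynomial: det(λI − L) = λ(λ² − 3λ + 1)(λ² − 5λ + 5).
Roots: λ = 0; (λ² − 3λ + 1) = 0 ⇒ λ = (3 ± √5)/2 ≈ 0.382, 2.618; (λ² − 5λ + 5) = 0 ⇒ λ = (5 ± √5)/2 ≈ 1.382, 3.618.
(Check: the roots sum (with multiplicity) to 8, matching trace L = Σdeg = 2·4 = 8.)
Laplacian eigenvalues: [0.0, 0.382, 1.382, 2.618, 3.618]. Algebraic connectivity (smallest non-zero eigenvalue) = 0.382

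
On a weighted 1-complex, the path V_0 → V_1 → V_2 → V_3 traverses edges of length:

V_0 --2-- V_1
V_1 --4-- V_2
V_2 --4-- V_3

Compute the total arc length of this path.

Arc length = 2 + 4 + 4 = 10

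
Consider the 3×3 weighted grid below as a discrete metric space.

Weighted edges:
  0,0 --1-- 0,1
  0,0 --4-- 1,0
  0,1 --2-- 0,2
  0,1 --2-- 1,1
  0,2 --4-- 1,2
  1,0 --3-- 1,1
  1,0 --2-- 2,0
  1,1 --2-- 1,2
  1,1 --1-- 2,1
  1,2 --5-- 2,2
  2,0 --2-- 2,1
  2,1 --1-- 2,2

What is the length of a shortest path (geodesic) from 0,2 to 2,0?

Shortest path: 0,2 → 0,1 → 1,1 → 2,1 → 2,0, total weight = 7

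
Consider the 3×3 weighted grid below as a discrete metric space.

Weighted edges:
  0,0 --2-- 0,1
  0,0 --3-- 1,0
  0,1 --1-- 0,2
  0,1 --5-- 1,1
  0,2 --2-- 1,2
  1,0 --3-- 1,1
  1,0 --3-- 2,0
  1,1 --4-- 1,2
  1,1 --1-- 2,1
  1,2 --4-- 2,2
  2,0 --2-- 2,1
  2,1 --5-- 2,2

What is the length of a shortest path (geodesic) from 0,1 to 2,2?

Shortest path: 0,1 → 0,2 → 1,2 → 2,2, total weight = 7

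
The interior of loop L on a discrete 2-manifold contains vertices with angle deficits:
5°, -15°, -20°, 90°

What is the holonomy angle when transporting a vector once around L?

Holonomy = total enclosed curvature = 5° + (-15°) + (-20°) + 90° = 60°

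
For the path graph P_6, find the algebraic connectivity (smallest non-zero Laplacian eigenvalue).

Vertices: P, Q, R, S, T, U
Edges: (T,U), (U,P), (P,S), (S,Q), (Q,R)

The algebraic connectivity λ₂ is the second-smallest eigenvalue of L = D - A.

The path graph P_n has Laplacian eigenvalues λ_k = 2 − 2cos(kπ/n), k = 0, 1, …, n−1. Here n = 6:
k=0: 2 − 2cos(0) = 0.0; k=1: 2 − 2cos(π/6) = 0.2679; k=2: 2 − 2cos(π/3) = 1.0; k=3: 2 − 2cos(π/2) = 2.0; k=4: 2 − 2cos(2π/3) = 3.0; k=5: 2 − 2cos(5π/6) = 3.7321.
Laplacian eigenvalues: [0.0, 0.2679, 1.0, 2.0, 3.0, 3.7321]. Algebraic connectivity (smallest non-zero eigenvalue) = 0.2679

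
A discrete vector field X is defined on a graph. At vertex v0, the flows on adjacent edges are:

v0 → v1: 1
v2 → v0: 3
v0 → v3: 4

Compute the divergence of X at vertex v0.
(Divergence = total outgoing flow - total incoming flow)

Divergence = sum of outgoing flows = 1 + (-3) + 4 = 2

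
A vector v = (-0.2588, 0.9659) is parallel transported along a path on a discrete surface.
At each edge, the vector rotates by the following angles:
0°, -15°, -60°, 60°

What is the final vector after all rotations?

Total rotation: 0° + (-15°) + (-60°) + 60° = -15°. Final vector: (0, 1)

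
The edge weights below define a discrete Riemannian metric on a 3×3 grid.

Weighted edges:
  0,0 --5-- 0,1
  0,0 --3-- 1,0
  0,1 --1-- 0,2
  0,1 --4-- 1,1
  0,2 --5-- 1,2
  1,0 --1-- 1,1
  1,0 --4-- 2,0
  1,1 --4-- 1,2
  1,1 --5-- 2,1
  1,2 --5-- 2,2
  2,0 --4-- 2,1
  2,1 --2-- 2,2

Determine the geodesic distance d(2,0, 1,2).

Shortest path: 2,0 → 1,0 → 1,1 → 1,2, total weight = 9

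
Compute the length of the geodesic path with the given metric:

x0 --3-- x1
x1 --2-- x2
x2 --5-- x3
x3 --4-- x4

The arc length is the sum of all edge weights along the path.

Arc length = 3 + 2 + 5 + 4 = 14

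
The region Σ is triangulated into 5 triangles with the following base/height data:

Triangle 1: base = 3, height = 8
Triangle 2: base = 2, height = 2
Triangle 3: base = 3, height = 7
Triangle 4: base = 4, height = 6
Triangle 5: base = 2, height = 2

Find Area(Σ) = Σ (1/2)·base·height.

(1/2)×3×8 + (1/2)×2×2 + (1/2)×3×7 + (1/2)×4×6 + (1/2)×2×2 = 38.5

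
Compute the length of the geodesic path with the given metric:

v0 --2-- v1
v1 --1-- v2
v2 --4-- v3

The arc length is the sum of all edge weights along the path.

Arc length = 2 + 1 + 4 = 7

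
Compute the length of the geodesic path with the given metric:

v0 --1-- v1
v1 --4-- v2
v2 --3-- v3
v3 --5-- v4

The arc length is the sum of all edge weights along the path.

Arc length = 1 + 4 + 3 + 5 = 13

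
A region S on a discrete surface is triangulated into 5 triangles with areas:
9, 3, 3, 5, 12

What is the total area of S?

9 + 3 + 3 + 5 + 12 = 32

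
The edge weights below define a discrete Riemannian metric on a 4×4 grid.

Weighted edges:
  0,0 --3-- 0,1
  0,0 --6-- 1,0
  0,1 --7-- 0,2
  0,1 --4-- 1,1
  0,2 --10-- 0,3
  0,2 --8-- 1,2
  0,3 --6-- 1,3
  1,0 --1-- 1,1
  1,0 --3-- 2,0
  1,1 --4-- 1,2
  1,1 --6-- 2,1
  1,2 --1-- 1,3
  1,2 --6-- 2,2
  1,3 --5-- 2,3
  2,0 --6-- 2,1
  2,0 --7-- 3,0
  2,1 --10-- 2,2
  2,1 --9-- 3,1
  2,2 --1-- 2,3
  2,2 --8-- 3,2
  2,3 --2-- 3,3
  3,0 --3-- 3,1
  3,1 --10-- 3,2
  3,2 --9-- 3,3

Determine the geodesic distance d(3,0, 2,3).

Shortest path: 3,0 → 2,0 → 1,0 → 1,1 → 1,2 → 1,3 → 2,3, total weight = 21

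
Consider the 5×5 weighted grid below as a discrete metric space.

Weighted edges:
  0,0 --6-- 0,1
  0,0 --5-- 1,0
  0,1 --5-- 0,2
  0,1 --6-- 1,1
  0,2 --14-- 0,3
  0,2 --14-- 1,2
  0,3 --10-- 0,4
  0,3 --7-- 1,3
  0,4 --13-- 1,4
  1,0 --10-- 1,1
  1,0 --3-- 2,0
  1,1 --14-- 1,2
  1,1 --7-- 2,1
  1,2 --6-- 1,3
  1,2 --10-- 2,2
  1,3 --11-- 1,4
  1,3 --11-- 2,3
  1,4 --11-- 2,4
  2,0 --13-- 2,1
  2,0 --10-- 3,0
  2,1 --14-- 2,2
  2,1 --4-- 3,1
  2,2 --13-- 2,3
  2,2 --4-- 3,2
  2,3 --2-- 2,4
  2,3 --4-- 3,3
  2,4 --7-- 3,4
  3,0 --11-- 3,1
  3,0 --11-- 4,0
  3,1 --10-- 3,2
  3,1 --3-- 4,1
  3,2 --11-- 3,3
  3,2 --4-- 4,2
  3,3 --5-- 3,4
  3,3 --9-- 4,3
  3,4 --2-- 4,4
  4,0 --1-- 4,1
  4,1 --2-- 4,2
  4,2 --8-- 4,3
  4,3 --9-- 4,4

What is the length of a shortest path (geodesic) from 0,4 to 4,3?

Shortest path: 0,4 → 1,4 → 2,4 → 2,3 → 3,3 → 4,3, total weight = 39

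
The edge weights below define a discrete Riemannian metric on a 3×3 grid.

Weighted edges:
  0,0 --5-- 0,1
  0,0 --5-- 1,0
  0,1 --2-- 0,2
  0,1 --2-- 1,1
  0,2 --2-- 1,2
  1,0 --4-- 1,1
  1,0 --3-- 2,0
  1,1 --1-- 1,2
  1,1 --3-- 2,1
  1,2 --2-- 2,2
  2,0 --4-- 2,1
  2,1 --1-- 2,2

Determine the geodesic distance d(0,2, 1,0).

Shortest path: 0,2 → 1,2 → 1,1 → 1,0, total weight = 7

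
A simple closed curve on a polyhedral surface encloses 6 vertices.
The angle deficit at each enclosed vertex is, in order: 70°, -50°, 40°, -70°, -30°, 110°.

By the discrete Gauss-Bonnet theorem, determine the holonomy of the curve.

Holonomy = total enclosed curvature = 70° + (-50°) + 40° + (-70°) + (-30°) + 110° = 70°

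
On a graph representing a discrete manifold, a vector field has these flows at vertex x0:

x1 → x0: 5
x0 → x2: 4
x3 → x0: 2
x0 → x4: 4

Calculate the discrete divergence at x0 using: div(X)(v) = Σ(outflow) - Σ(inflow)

Divergence = sum of outgoing flows = (-5) + 4 + (-2) + 4 = 1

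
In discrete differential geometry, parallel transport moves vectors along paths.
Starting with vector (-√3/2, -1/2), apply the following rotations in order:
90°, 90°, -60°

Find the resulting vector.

Total rotation: 90° + 90° + (-60°) = 120°. Final vector: (0.8660, -0.5000)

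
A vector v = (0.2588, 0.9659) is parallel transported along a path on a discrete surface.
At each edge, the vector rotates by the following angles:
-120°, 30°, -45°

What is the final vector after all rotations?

Total rotation: (-120°) + 30° + (-45°) = -135°. Final vector: (0.5000, -0.8660)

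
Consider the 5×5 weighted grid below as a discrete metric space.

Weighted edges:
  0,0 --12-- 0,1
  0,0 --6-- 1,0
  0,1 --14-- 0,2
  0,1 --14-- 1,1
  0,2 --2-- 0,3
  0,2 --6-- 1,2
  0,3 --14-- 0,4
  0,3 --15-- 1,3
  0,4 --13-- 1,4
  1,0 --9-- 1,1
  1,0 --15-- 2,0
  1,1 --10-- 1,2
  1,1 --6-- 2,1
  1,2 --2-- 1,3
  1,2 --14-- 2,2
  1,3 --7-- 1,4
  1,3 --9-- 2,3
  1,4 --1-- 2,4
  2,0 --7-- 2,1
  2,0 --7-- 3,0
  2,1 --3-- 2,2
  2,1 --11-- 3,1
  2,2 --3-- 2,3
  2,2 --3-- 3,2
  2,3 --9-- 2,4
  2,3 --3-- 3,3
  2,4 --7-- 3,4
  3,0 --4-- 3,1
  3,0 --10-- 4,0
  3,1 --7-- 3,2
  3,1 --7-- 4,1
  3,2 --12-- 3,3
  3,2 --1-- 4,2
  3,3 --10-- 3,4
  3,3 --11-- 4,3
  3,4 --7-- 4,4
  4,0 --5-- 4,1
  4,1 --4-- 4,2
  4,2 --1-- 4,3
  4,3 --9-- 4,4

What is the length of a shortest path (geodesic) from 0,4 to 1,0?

Shortest path: 0,4 → 0,3 → 0,2 → 1,2 → 1,1 → 1,0, total weight = 41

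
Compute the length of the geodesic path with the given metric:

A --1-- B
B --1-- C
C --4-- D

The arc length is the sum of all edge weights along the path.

Arc length = 1 + 1 + 4 = 6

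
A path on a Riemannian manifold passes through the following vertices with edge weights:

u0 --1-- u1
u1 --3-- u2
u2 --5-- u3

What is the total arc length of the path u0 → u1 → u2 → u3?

Arc length = 1 + 3 + 5 = 9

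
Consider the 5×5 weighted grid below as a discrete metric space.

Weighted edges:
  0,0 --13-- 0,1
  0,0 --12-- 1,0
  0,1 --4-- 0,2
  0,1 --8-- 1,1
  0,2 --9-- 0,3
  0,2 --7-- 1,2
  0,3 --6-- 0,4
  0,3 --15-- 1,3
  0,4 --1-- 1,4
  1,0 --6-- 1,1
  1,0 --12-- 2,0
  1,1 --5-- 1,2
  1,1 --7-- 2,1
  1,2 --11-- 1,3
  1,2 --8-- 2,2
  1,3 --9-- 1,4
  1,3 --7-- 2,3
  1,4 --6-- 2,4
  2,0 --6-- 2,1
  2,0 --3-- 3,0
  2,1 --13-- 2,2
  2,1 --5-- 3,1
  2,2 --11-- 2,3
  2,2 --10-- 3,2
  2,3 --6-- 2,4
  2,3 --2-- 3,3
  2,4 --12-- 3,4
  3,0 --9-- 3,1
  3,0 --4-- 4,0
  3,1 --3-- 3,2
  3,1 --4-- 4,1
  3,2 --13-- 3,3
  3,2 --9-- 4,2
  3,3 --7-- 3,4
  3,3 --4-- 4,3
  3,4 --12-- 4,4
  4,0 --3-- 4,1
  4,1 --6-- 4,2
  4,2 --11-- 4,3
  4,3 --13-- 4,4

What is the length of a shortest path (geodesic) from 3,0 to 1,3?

Shortest path: 3,0 → 2,0 → 2,1 → 1,1 → 1,2 → 1,3, total weight = 32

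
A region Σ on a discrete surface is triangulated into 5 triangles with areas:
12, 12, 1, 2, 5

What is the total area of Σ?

12 + 12 + 1 + 2 + 5 = 32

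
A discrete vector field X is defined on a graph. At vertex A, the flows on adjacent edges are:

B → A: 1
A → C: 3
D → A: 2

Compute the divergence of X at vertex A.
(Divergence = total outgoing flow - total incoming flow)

Divergence = sum of outgoing flows = (-1) + 3 + (-2) = 0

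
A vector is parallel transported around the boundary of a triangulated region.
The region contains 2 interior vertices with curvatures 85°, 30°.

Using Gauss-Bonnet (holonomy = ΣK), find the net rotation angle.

Holonomy = total enclosed curvature = 85° + 30° = 115°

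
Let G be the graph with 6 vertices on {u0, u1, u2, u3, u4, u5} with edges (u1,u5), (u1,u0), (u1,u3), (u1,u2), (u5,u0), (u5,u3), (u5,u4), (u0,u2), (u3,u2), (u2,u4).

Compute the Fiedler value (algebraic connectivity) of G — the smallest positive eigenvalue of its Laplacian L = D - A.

Degrees: deg(u0) = 3, deg(u1) = 4, deg(u2) = 4, deg(u3) = 3, deg(u4) = 2, deg(u5) = 4.
L = D − A with rows/columns ordered (u0, u1, u2, u3, u4, u5):
  [ 3, -1, -1,  0,  0, -1]
  [-1,  4, -1, -1,  0, -1]
  [-1, -1,  4, -1, -1,  0]
  [ 0, -1, -1,  3,  0, -1]
  [ 0,  0, -1,  0,  2, -1]
  [-1, -1,  0, -1, -1,  4]
Characteristic polynomial: det(λI − L) = λ(λ − 2)(λ − 3)(λ − 4)(λ − 5)(λ − 6).
Roots: λ = 0; (λ − 2) = 0 ⇒ λ = 2; (λ − 3) = 0 ⇒ λ = 3; (λ − 4) = 0 ⇒ λ = 4; (λ − 5) = 0 ⇒ λ = 5; (λ − 6) = 0 ⇒ λ = 6.
(Check: the roots sum (with multiplicity) to 20, matching trace L = Σdeg = 2·10 = 20.)
Laplacian eigenvalues: [0.0, 2.0, 3.0, 4.0, 5.0, 6.0]. Algebraic connectivity (smallest non-zero eigenvalue) = 2.0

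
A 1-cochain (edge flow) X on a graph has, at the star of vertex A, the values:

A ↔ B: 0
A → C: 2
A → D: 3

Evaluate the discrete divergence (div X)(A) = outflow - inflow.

Divergence = sum of outgoing flows = 0 + 2 + 3 = 5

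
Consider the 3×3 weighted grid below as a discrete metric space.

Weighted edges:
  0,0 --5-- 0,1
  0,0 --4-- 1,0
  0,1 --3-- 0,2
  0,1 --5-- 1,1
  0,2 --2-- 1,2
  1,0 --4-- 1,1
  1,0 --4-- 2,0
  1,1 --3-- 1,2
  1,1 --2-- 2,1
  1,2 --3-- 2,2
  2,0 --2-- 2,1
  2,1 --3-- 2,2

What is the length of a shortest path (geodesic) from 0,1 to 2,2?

Shortest path: 0,1 → 0,2 → 1,2 → 2,2, total weight = 8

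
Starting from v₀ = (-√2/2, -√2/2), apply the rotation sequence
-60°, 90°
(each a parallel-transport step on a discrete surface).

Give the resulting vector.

Total rotation: (-60°) + 90° = 30°. Final vector: (-0.2588, -0.9659)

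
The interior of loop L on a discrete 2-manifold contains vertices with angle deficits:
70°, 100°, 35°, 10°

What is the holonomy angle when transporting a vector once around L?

Holonomy = total enclosed curvature = 70° + 100° + 35° + 10° = 215°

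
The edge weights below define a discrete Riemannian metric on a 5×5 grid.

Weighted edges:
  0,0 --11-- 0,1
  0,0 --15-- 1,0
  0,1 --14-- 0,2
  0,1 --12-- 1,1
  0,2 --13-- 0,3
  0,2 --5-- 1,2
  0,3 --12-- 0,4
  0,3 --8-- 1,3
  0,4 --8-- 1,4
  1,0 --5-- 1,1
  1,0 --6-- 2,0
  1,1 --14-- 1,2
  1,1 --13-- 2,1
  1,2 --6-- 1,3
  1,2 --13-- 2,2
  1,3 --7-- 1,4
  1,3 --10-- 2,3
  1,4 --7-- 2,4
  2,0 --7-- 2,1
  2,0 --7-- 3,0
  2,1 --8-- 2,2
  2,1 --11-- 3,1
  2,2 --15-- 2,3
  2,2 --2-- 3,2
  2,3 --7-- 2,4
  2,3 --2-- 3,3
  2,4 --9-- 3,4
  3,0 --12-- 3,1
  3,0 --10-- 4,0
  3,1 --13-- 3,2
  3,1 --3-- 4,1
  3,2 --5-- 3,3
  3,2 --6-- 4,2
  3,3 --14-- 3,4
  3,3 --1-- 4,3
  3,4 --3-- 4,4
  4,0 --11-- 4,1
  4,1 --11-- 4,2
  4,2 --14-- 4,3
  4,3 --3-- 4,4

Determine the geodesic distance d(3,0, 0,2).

Shortest path: 3,0 → 2,0 → 1,0 → 1,1 → 1,2 → 0,2, total weight = 37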